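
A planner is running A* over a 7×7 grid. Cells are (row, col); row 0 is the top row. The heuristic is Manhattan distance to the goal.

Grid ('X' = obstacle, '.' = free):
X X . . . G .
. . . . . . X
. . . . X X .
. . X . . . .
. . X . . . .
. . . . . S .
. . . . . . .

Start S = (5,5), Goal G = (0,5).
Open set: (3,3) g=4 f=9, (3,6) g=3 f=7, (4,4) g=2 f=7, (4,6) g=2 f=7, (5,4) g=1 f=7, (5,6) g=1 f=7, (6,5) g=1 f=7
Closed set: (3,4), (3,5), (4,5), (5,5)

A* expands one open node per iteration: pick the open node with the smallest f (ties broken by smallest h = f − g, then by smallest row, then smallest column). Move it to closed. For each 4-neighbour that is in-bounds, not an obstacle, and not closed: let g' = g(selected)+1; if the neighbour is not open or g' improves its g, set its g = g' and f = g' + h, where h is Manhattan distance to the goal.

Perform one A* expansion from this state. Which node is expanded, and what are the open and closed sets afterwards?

expanded=(3,6); open=[(2,6) g=4 f=7, (3,3) g=4 f=9, (4,4) g=2 f=7, (4,6) g=2 f=7, (5,4) g=1 f=7, (5,6) g=1 f=7, (6,5) g=1 f=7]; closed=[(3,4), (3,5), (3,6), (4,5), (5,5)]

step 1: expand (3,6) (f=7, h=4) → closed; open now [(2,6) g=4 f=7, (3,3) g=4 f=9, (4,4) g=2 f=7, (4,6) g=2 f=7, (5,4) g=1 f=7, (5,6) g=1 f=7, (6,5) g=1 f=7]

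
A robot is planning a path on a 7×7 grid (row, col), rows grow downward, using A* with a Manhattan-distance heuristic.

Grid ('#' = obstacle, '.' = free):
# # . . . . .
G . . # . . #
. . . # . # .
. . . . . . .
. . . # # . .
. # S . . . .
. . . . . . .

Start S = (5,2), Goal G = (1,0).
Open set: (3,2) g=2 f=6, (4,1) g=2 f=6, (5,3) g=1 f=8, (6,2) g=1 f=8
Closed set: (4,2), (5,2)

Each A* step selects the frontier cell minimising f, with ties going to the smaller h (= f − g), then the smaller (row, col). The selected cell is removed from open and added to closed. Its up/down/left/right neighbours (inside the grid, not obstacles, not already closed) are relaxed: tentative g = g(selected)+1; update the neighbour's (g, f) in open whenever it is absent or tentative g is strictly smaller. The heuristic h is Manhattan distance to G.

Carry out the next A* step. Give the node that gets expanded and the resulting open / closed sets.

expanded=(3,2); open=[(2,2) g=3 f=6, (3,1) g=3 f=6, (3,3) g=3 f=8, (4,1) g=2 f=6, (5,3) g=1 f=8, (6,2) g=1 f=8]; closed=[(3,2), (4,2), (5,2)]

step 1: expand (3,2) (f=6, h=4) → closed; open now [(2,2) g=3 f=6, (3,1) g=3 f=6, (3,3) g=3 f=8, (4,1) g=2 f=6, (5,3) g=1 f=8, (6,2) g=1 f=8]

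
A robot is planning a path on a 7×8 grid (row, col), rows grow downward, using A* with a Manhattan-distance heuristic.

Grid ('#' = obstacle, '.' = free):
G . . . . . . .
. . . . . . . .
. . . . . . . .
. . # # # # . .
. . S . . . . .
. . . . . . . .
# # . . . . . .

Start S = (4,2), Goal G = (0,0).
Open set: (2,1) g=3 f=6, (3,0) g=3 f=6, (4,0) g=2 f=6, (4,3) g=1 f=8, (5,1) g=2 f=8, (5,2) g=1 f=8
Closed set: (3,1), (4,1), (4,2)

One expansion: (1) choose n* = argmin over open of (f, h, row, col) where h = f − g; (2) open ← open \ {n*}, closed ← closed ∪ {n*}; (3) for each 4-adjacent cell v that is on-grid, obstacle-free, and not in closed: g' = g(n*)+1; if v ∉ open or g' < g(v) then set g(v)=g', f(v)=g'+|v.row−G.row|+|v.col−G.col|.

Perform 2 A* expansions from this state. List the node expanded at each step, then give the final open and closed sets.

step 1: expand (2,1) (f=6, h=3) → closed; open now [(1,1) g=4 f=6, (2,0) g=4 f=6, (2,2) g=4 f=8, (3,0) g=3 f=6, (4,0) g=2 f=6, (4,3) g=1 f=8, (5,1) g=2 f=8, (5,2) g=1 f=8]
step 2: expand (1,1) (f=6, h=2) → closed; open now [(0,1) g=5 f=6, (1,0) g=5 f=6, (1,2) g=5 f=8, (2,0) g=4 f=6, (2,2) g=4 f=8, (3,0) g=3 f=6, (4,0) g=2 f=6, (4,3) g=1 f=8, (5,1) g=2 f=8, (5,2) g=1 f=8]

order=[(2,1) → (1,1)]; open=[(0,1) g=5 f=6, (1,0) g=5 f=6, (1,2) g=5 f=8, (2,0) g=4 f=6, (2,2) g=4 f=8, (3,0) g=3 f=6, (4,0) g=2 f=6, (4,3) g=1 f=8, (5,1) g=2 f=8, (5,2) g=1 f=8]; closed=[(1,1), (2,1), (3,1), (4,1), (4,2)]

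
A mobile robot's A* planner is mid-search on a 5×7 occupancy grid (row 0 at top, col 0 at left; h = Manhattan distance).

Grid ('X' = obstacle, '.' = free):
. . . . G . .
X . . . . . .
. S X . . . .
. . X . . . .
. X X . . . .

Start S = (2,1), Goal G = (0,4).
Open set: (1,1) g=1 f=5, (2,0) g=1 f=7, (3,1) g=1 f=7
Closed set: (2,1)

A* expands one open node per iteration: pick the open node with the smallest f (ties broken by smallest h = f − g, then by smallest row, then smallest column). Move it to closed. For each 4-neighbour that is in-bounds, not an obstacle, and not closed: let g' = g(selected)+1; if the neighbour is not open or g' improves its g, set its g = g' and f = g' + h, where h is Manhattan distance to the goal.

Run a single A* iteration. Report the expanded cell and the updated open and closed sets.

step 1: expand (1,1) (f=5, h=4) → closed; open now [(0,1) g=2 f=5, (1,2) g=2 f=5, (2,0) g=1 f=7, (3,1) g=1 f=7]

expanded=(1,1); open=[(0,1) g=2 f=5, (1,2) g=2 f=5, (2,0) g=1 f=7, (3,1) g=1 f=7]; closed=[(1,1), (2,1)]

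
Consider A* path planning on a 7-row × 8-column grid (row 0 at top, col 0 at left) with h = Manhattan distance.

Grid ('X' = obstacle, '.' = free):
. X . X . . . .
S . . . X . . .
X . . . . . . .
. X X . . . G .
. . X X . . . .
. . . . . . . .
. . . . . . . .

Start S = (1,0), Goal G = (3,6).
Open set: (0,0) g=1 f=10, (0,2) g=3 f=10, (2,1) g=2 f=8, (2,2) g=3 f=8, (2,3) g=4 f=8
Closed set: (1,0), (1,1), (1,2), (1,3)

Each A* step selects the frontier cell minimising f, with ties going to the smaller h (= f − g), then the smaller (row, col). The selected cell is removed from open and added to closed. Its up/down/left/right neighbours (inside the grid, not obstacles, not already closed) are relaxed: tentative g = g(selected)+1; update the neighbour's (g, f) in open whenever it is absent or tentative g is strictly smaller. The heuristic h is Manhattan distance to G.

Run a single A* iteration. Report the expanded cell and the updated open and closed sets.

expanded=(2,3); open=[(0,0) g=1 f=10, (0,2) g=3 f=10, (2,1) g=2 f=8, (2,2) g=3 f=8, (2,4) g=5 f=8, (3,3) g=5 f=8]; closed=[(1,0), (1,1), (1,2), (1,3), (2,3)]

step 1: expand (2,3) (f=8, h=4) → closed; open now [(0,0) g=1 f=10, (0,2) g=3 f=10, (2,1) g=2 f=8, (2,2) g=3 f=8, (2,4) g=5 f=8, (3,3) g=5 f=8]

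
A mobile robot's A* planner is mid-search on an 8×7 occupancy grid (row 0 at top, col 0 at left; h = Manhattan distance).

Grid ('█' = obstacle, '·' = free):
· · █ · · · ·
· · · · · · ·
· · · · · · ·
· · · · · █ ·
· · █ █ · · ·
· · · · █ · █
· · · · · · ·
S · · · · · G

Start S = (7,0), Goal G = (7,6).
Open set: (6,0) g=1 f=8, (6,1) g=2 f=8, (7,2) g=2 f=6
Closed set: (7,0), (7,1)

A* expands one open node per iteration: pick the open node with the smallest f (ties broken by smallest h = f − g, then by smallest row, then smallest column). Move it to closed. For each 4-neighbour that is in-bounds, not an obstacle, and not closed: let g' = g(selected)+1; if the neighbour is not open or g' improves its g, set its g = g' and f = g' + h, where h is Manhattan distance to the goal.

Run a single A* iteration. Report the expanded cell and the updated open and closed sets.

expanded=(7,2); open=[(6,0) g=1 f=8, (6,1) g=2 f=8, (6,2) g=3 f=8, (7,3) g=3 f=6]; closed=[(7,0), (7,1), (7,2)]

step 1: expand (7,2) (f=6, h=4) → closed; open now [(6,0) g=1 f=8, (6,1) g=2 f=8, (6,2) g=3 f=8, (7,3) g=3 f=6]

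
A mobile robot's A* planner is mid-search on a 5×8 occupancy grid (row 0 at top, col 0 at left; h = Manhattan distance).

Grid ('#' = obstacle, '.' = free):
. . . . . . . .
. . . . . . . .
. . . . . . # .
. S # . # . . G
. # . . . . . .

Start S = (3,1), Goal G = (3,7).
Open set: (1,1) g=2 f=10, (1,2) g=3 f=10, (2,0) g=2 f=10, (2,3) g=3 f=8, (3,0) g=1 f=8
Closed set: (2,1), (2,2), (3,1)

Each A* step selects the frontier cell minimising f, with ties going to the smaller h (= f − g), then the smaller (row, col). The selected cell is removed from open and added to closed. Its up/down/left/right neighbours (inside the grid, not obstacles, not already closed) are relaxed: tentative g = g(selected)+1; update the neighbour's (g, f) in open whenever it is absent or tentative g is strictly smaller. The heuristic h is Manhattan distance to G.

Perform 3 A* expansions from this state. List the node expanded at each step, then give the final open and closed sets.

step 1: expand (2,3) (f=8, h=5) → closed; open now [(1,1) g=2 f=10, (1,2) g=3 f=10, (1,3) g=4 f=10, (2,0) g=2 f=10, (2,4) g=4 f=8, (3,0) g=1 f=8, (3,3) g=4 f=8]
step 2: expand (2,4) (f=8, h=4) → closed; open now [(1,1) g=2 f=10, (1,2) g=3 f=10, (1,3) g=4 f=10, (1,4) g=5 f=10, (2,0) g=2 f=10, (2,5) g=5 f=8, (3,0) g=1 f=8, (3,3) g=4 f=8]
step 3: expand (2,5) (f=8, h=3) → closed; open now [(1,1) g=2 f=10, (1,2) g=3 f=10, (1,3) g=4 f=10, (1,4) g=5 f=10, (1,5) g=6 f=10, (2,0) g=2 f=10, (3,0) g=1 f=8, (3,3) g=4 f=8, (3,5) g=6 f=8]

order=[(2,3) → (2,4) → (2,5)]; open=[(1,1) g=2 f=10, (1,2) g=3 f=10, (1,3) g=4 f=10, (1,4) g=5 f=10, (1,5) g=6 f=10, (2,0) g=2 f=10, (3,0) g=1 f=8, (3,3) g=4 f=8, (3,5) g=6 f=8]; closed=[(2,1), (2,2), (2,3), (2,4), (2,5), (3,1)]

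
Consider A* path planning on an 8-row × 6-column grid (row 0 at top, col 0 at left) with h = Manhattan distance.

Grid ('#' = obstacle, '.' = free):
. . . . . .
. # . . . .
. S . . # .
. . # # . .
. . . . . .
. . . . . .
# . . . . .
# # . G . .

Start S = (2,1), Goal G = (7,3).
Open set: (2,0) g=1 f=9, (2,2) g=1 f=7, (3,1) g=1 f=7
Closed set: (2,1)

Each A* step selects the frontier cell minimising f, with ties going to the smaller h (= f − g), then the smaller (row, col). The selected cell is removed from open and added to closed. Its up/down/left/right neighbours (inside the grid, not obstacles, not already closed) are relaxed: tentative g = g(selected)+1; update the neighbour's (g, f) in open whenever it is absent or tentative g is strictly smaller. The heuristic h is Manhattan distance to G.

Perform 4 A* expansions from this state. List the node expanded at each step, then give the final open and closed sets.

order=[(2,2) → (2,3) → (3,1) → (4,1)]; open=[(1,2) g=2 f=9, (1,3) g=3 f=9, (2,0) g=1 f=9, (3,0) g=2 f=9, (4,0) g=3 f=9, (4,2) g=3 f=7, (5,1) g=3 f=7]; closed=[(2,1), (2,2), (2,3), (3,1), (4,1)]

step 1: expand (2,2) (f=7, h=6) → closed; open now [(1,2) g=2 f=9, (2,0) g=1 f=9, (2,3) g=2 f=7, (3,1) g=1 f=7]
step 2: expand (2,3) (f=7, h=5) → closed; open now [(1,2) g=2 f=9, (1,3) g=3 f=9, (2,0) g=1 f=9, (3,1) g=1 f=7]
step 3: expand (3,1) (f=7, h=6) → closed; open now [(1,2) g=2 f=9, (1,3) g=3 f=9, (2,0) g=1 f=9, (3,0) g=2 f=9, (4,1) g=2 f=7]
step 4: expand (4,1) (f=7, h=5) → closed; open now [(1,2) g=2 f=9, (1,3) g=3 f=9, (2,0) g=1 f=9, (3,0) g=2 f=9, (4,0) g=3 f=9, (4,2) g=3 f=7, (5,1) g=3 f=7]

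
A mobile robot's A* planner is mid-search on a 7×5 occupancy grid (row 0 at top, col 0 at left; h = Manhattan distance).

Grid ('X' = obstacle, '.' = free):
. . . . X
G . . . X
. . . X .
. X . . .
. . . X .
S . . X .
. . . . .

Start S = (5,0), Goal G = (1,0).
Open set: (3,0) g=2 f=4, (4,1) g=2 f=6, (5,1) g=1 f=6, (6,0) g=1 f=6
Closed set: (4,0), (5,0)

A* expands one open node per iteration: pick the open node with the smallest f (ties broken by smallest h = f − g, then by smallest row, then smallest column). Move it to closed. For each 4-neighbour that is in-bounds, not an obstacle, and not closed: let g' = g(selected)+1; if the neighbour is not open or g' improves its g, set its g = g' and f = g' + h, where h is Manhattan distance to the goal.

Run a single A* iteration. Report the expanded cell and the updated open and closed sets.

step 1: expand (3,0) (f=4, h=2) → closed; open now [(2,0) g=3 f=4, (4,1) g=2 f=6, (5,1) g=1 f=6, (6,0) g=1 f=6]

expanded=(3,0); open=[(2,0) g=3 f=4, (4,1) g=2 f=6, (5,1) g=1 f=6, (6,0) g=1 f=6]; closed=[(3,0), (4,0), (5,0)]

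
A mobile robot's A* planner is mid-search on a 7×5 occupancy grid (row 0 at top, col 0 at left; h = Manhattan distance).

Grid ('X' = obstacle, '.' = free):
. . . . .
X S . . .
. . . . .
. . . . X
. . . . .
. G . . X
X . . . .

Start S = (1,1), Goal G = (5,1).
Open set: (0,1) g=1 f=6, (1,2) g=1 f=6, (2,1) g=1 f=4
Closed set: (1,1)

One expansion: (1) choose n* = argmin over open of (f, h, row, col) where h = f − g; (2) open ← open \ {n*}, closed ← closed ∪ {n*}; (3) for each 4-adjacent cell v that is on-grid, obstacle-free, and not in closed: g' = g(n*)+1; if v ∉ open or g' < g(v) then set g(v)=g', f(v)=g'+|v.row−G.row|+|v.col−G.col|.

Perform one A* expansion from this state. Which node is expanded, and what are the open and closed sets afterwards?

expanded=(2,1); open=[(0,1) g=1 f=6, (1,2) g=1 f=6, (2,0) g=2 f=6, (2,2) g=2 f=6, (3,1) g=2 f=4]; closed=[(1,1), (2,1)]

step 1: expand (2,1) (f=4, h=3) → closed; open now [(0,1) g=1 f=6, (1,2) g=1 f=6, (2,0) g=2 f=6, (2,2) g=2 f=6, (3,1) g=2 f=4]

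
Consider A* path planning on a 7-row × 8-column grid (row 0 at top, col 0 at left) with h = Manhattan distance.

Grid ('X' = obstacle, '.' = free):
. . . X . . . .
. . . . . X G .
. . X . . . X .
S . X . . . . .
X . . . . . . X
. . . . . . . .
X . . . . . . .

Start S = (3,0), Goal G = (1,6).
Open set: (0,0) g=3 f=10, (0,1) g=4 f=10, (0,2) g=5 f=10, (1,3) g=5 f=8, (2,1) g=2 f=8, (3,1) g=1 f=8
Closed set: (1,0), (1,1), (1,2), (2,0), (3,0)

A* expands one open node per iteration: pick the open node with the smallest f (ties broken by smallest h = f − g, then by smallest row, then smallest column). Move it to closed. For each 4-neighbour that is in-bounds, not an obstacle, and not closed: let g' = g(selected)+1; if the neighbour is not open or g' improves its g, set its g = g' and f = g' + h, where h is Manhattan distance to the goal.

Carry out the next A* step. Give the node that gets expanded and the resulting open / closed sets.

step 1: expand (1,3) (f=8, h=3) → closed; open now [(0,0) g=3 f=10, (0,1) g=4 f=10, (0,2) g=5 f=10, (1,4) g=6 f=8, (2,1) g=2 f=8, (2,3) g=6 f=10, (3,1) g=1 f=8]

expanded=(1,3); open=[(0,0) g=3 f=10, (0,1) g=4 f=10, (0,2) g=5 f=10, (1,4) g=6 f=8, (2,1) g=2 f=8, (2,3) g=6 f=10, (3,1) g=1 f=8]; closed=[(1,0), (1,1), (1,2), (1,3), (2,0), (3,0)]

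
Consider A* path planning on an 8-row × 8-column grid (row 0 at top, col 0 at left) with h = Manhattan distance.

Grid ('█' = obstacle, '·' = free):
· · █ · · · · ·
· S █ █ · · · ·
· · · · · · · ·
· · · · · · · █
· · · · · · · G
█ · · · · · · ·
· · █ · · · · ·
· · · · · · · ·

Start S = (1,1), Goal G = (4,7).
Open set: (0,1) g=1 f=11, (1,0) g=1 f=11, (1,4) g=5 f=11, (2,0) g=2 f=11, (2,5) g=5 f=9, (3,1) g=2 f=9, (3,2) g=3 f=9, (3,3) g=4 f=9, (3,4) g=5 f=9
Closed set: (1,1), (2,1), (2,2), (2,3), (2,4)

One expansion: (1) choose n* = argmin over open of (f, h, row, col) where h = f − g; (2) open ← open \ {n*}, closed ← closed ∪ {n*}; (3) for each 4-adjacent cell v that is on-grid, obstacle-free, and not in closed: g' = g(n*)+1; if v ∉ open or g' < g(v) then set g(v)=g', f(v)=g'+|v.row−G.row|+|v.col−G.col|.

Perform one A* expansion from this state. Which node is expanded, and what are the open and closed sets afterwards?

expanded=(2,5); open=[(0,1) g=1 f=11, (1,0) g=1 f=11, (1,4) g=5 f=11, (1,5) g=6 f=11, (2,0) g=2 f=11, (2,6) g=6 f=9, (3,1) g=2 f=9, (3,2) g=3 f=9, (3,3) g=4 f=9, (3,4) g=5 f=9, (3,5) g=6 f=9]; closed=[(1,1), (2,1), (2,2), (2,3), (2,4), (2,5)]

step 1: expand (2,5) (f=9, h=4) → closed; open now [(0,1) g=1 f=11, (1,0) g=1 f=11, (1,4) g=5 f=11, (1,5) g=6 f=11, (2,0) g=2 f=11, (2,6) g=6 f=9, (3,1) g=2 f=9, (3,2) g=3 f=9, (3,3) g=4 f=9, (3,4) g=5 f=9, (3,5) g=6 f=9]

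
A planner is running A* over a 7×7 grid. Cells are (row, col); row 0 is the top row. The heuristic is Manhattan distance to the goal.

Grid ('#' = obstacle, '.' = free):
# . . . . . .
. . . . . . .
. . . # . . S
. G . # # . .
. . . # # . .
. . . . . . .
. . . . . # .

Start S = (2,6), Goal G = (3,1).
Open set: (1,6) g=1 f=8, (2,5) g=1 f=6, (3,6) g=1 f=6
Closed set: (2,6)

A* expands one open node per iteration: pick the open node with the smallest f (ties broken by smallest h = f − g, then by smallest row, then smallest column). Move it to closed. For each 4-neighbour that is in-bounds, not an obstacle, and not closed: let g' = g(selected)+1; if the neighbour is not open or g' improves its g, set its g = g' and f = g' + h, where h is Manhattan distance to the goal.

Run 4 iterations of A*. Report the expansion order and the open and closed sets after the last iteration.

order=[(2,5) → (2,4) → (3,5) → (3,6)]; open=[(1,4) g=3 f=8, (1,5) g=2 f=8, (1,6) g=1 f=8, (4,5) g=3 f=8, (4,6) g=2 f=8]; closed=[(2,4), (2,5), (2,6), (3,5), (3,6)]

step 1: expand (2,5) (f=6, h=5) → closed; open now [(1,5) g=2 f=8, (1,6) g=1 f=8, (2,4) g=2 f=6, (3,5) g=2 f=6, (3,6) g=1 f=6]
step 2: expand (2,4) (f=6, h=4) → closed; open now [(1,4) g=3 f=8, (1,5) g=2 f=8, (1,6) g=1 f=8, (3,5) g=2 f=6, (3,6) g=1 f=6]
step 3: expand (3,5) (f=6, h=4) → closed; open now [(1,4) g=3 f=8, (1,5) g=2 f=8, (1,6) g=1 f=8, (3,6) g=1 f=6, (4,5) g=3 f=8]
step 4: expand (3,6) (f=6, h=5) → closed; open now [(1,4) g=3 f=8, (1,5) g=2 f=8, (1,6) g=1 f=8, (4,5) g=3 f=8, (4,6) g=2 f=8]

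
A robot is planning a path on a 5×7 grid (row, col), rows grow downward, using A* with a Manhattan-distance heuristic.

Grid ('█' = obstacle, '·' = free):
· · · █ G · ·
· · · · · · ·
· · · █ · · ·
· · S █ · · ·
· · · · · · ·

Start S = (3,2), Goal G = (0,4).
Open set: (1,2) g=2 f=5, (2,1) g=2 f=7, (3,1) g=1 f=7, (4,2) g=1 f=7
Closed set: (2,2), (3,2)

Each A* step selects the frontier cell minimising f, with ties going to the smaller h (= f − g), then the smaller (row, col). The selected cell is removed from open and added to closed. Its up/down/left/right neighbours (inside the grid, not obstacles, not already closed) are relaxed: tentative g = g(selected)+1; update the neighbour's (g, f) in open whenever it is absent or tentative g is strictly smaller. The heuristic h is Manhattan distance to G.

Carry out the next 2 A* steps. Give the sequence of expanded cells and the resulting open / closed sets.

order=[(1,2) → (0,2)]; open=[(0,1) g=4 f=7, (1,1) g=3 f=7, (1,3) g=3 f=5, (2,1) g=2 f=7, (3,1) g=1 f=7, (4,2) g=1 f=7]; closed=[(0,2), (1,2), (2,2), (3,2)]

step 1: expand (1,2) (f=5, h=3) → closed; open now [(0,2) g=3 f=5, (1,1) g=3 f=7, (1,3) g=3 f=5, (2,1) g=2 f=7, (3,1) g=1 f=7, (4,2) g=1 f=7]
step 2: expand (0,2) (f=5, h=2) → closed; open now [(0,1) g=4 f=7, (1,1) g=3 f=7, (1,3) g=3 f=5, (2,1) g=2 f=7, (3,1) g=1 f=7, (4,2) g=1 f=7]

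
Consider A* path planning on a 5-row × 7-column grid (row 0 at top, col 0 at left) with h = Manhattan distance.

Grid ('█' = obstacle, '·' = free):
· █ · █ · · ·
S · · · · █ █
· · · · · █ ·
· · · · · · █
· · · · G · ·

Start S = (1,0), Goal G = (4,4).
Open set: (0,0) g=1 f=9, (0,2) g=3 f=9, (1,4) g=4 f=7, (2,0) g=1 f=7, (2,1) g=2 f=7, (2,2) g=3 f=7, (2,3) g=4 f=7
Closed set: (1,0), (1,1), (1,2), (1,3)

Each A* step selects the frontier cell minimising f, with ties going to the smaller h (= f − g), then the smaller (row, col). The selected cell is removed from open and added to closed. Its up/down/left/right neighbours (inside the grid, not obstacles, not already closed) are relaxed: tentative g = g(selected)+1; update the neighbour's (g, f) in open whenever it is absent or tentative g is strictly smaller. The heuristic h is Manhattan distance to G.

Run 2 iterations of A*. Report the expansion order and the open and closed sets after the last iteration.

order=[(1,4) → (2,4)]; open=[(0,0) g=1 f=9, (0,2) g=3 f=9, (0,4) g=5 f=9, (2,0) g=1 f=7, (2,1) g=2 f=7, (2,2) g=3 f=7, (2,3) g=4 f=7, (3,4) g=6 f=7]; closed=[(1,0), (1,1), (1,2), (1,3), (1,4), (2,4)]

step 1: expand (1,4) (f=7, h=3) → closed; open now [(0,0) g=1 f=9, (0,2) g=3 f=9, (0,4) g=5 f=9, (2,0) g=1 f=7, (2,1) g=2 f=7, (2,2) g=3 f=7, (2,3) g=4 f=7, (2,4) g=5 f=7]
step 2: expand (2,4) (f=7, h=2) → closed; open now [(0,0) g=1 f=9, (0,2) g=3 f=9, (0,4) g=5 f=9, (2,0) g=1 f=7, (2,1) g=2 f=7, (2,2) g=3 f=7, (2,3) g=4 f=7, (3,4) g=6 f=7]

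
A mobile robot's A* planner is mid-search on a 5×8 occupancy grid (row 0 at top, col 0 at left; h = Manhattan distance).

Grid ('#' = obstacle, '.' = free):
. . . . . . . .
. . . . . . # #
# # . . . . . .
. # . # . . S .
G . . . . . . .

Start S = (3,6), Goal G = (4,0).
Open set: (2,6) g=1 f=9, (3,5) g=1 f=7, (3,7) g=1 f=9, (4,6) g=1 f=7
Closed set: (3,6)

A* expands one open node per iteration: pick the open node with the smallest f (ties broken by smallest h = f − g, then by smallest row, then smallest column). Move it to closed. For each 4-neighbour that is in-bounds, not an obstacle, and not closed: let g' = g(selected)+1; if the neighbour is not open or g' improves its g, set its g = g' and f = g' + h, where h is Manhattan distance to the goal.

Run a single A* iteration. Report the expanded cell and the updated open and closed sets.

step 1: expand (3,5) (f=7, h=6) → closed; open now [(2,5) g=2 f=9, (2,6) g=1 f=9, (3,4) g=2 f=7, (3,7) g=1 f=9, (4,5) g=2 f=7, (4,6) g=1 f=7]

expanded=(3,5); open=[(2,5) g=2 f=9, (2,6) g=1 f=9, (3,4) g=2 f=7, (3,7) g=1 f=9, (4,5) g=2 f=7, (4,6) g=1 f=7]; closed=[(3,5), (3,6)]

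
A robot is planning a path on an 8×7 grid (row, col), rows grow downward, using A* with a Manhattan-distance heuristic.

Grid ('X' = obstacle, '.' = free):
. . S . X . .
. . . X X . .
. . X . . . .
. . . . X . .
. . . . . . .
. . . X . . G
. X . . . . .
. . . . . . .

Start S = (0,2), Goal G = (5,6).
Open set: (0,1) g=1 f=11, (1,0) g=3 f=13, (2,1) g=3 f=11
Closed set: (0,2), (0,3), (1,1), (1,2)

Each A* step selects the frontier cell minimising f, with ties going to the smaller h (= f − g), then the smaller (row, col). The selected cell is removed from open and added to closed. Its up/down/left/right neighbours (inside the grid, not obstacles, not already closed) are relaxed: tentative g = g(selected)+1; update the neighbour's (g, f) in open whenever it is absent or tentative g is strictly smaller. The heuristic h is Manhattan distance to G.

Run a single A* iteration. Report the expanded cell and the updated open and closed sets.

step 1: expand (2,1) (f=11, h=8) → closed; open now [(0,1) g=1 f=11, (1,0) g=3 f=13, (2,0) g=4 f=13, (3,1) g=4 f=11]

expanded=(2,1); open=[(0,1) g=1 f=11, (1,0) g=3 f=13, (2,0) g=4 f=13, (3,1) g=4 f=11]; closed=[(0,2), (0,3), (1,1), (1,2), (2,1)]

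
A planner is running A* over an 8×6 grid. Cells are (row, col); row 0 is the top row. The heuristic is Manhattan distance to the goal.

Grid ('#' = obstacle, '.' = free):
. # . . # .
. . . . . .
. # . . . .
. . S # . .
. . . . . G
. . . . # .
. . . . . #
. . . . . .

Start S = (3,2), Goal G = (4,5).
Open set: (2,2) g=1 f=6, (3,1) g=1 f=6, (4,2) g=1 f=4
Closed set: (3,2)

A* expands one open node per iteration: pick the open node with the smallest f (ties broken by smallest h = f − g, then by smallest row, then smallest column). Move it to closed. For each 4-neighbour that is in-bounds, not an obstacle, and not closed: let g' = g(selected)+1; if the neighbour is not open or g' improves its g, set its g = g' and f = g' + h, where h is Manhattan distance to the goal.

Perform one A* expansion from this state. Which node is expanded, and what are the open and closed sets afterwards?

expanded=(4,2); open=[(2,2) g=1 f=6, (3,1) g=1 f=6, (4,1) g=2 f=6, (4,3) g=2 f=4, (5,2) g=2 f=6]; closed=[(3,2), (4,2)]

step 1: expand (4,2) (f=4, h=3) → closed; open now [(2,2) g=1 f=6, (3,1) g=1 f=6, (4,1) g=2 f=6, (4,3) g=2 f=4, (5,2) g=2 f=6]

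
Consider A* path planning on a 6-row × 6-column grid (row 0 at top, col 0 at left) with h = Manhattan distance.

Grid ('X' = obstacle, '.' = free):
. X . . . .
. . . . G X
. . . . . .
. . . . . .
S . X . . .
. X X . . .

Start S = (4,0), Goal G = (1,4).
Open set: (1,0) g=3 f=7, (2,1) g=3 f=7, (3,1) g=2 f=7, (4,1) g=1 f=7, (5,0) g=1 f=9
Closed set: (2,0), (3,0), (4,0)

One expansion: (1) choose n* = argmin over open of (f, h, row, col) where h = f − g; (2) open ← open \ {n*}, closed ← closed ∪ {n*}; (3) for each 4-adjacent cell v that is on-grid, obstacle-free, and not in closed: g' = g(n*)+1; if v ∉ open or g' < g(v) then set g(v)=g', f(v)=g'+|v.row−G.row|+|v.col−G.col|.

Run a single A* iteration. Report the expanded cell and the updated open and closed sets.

step 1: expand (1,0) (f=7, h=4) → closed; open now [(0,0) g=4 f=9, (1,1) g=4 f=7, (2,1) g=3 f=7, (3,1) g=2 f=7, (4,1) g=1 f=7, (5,0) g=1 f=9]

expanded=(1,0); open=[(0,0) g=4 f=9, (1,1) g=4 f=7, (2,1) g=3 f=7, (3,1) g=2 f=7, (4,1) g=1 f=7, (5,0) g=1 f=9]; closed=[(1,0), (2,0), (3,0), (4,0)]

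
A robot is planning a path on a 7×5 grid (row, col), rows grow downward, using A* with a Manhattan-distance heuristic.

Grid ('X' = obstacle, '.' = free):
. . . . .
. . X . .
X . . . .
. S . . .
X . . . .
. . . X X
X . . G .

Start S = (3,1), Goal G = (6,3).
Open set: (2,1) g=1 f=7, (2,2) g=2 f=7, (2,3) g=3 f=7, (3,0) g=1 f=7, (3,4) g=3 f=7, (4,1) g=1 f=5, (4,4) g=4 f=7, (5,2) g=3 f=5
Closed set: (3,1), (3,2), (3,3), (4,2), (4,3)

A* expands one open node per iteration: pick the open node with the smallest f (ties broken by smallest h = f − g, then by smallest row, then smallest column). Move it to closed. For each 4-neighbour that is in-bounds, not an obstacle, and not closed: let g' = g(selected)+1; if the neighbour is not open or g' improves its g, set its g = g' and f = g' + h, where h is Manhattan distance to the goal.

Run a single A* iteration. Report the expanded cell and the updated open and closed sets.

expanded=(5,2); open=[(2,1) g=1 f=7, (2,2) g=2 f=7, (2,3) g=3 f=7, (3,0) g=1 f=7, (3,4) g=3 f=7, (4,1) g=1 f=5, (4,4) g=4 f=7, (5,1) g=4 f=7, (6,2) g=4 f=5]; closed=[(3,1), (3,2), (3,3), (4,2), (4,3), (5,2)]

step 1: expand (5,2) (f=5, h=2) → closed; open now [(2,1) g=1 f=7, (2,2) g=2 f=7, (2,3) g=3 f=7, (3,0) g=1 f=7, (3,4) g=3 f=7, (4,1) g=1 f=5, (4,4) g=4 f=7, (5,1) g=4 f=7, (6,2) g=4 f=5]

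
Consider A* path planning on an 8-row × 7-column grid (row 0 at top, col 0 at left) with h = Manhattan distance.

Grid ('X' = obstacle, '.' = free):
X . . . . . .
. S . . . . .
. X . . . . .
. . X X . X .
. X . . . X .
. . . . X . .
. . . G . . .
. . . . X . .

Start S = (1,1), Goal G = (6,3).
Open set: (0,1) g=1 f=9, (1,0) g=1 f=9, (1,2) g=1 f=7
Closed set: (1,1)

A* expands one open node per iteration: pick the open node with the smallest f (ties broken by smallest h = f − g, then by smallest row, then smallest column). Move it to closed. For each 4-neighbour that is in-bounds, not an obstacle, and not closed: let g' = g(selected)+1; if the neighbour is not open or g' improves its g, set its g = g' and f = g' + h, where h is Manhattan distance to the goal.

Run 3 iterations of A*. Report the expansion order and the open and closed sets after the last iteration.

step 1: expand (1,2) (f=7, h=6) → closed; open now [(0,1) g=1 f=9, (0,2) g=2 f=9, (1,0) g=1 f=9, (1,3) g=2 f=7, (2,2) g=2 f=7]
step 2: expand (1,3) (f=7, h=5) → closed; open now [(0,1) g=1 f=9, (0,2) g=2 f=9, (0,3) g=3 f=9, (1,0) g=1 f=9, (1,4) g=3 f=9, (2,2) g=2 f=7, (2,3) g=3 f=7]
step 3: expand (2,3) (f=7, h=4) → closed; open now [(0,1) g=1 f=9, (0,2) g=2 f=9, (0,3) g=3 f=9, (1,0) g=1 f=9, (1,4) g=3 f=9, (2,2) g=2 f=7, (2,4) g=4 f=9]

order=[(1,2) → (1,3) → (2,3)]; open=[(0,1) g=1 f=9, (0,2) g=2 f=9, (0,3) g=3 f=9, (1,0) g=1 f=9, (1,4) g=3 f=9, (2,2) g=2 f=7, (2,4) g=4 f=9]; closed=[(1,1), (1,2), (1,3), (2,3)]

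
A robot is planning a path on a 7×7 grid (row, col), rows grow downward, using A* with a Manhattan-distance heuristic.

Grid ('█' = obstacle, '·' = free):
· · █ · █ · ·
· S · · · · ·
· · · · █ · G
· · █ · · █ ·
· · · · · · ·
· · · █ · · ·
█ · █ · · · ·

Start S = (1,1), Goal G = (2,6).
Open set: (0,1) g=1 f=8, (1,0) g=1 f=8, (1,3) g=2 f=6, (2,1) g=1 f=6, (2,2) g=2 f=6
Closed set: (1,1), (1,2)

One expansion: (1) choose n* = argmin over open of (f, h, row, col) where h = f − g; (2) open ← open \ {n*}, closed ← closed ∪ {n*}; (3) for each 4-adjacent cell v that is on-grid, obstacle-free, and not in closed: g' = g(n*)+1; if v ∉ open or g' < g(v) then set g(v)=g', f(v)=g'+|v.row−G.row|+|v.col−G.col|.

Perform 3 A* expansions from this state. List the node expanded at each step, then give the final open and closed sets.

order=[(1,3) → (1,4) → (1,5)]; open=[(0,1) g=1 f=8, (0,3) g=3 f=8, (0,5) g=5 f=8, (1,0) g=1 f=8, (1,6) g=5 f=6, (2,1) g=1 f=6, (2,2) g=2 f=6, (2,3) g=3 f=6, (2,5) g=5 f=6]; closed=[(1,1), (1,2), (1,3), (1,4), (1,5)]

step 1: expand (1,3) (f=6, h=4) → closed; open now [(0,1) g=1 f=8, (0,3) g=3 f=8, (1,0) g=1 f=8, (1,4) g=3 f=6, (2,1) g=1 f=6, (2,2) g=2 f=6, (2,3) g=3 f=6]
step 2: expand (1,4) (f=6, h=3) → closed; open now [(0,1) g=1 f=8, (0,3) g=3 f=8, (1,0) g=1 f=8, (1,5) g=4 f=6, (2,1) g=1 f=6, (2,2) g=2 f=6, (2,3) g=3 f=6]
step 3: expand (1,5) (f=6, h=2) → closed; open now [(0,1) g=1 f=8, (0,3) g=3 f=8, (0,5) g=5 f=8, (1,0) g=1 f=8, (1,6) g=5 f=6, (2,1) g=1 f=6, (2,2) g=2 f=6, (2,3) g=3 f=6, (2,5) g=5 f=6]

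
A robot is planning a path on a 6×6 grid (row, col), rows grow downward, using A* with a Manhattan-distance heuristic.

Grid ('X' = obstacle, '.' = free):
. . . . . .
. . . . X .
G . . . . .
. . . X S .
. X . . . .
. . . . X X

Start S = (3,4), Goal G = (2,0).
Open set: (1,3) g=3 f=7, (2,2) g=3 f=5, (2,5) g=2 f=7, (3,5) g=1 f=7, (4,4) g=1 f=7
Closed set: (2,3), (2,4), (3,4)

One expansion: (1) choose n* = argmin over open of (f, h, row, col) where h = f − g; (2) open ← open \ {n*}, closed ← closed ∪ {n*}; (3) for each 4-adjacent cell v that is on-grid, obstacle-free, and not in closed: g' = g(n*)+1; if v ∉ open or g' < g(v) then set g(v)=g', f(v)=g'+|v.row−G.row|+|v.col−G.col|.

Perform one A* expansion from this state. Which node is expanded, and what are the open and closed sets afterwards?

step 1: expand (2,2) (f=5, h=2) → closed; open now [(1,2) g=4 f=7, (1,3) g=3 f=7, (2,1) g=4 f=5, (2,5) g=2 f=7, (3,2) g=4 f=7, (3,5) g=1 f=7, (4,4) g=1 f=7]

expanded=(2,2); open=[(1,2) g=4 f=7, (1,3) g=3 f=7, (2,1) g=4 f=5, (2,5) g=2 f=7, (3,2) g=4 f=7, (3,5) g=1 f=7, (4,4) g=1 f=7]; closed=[(2,2), (2,3), (2,4), (3,4)]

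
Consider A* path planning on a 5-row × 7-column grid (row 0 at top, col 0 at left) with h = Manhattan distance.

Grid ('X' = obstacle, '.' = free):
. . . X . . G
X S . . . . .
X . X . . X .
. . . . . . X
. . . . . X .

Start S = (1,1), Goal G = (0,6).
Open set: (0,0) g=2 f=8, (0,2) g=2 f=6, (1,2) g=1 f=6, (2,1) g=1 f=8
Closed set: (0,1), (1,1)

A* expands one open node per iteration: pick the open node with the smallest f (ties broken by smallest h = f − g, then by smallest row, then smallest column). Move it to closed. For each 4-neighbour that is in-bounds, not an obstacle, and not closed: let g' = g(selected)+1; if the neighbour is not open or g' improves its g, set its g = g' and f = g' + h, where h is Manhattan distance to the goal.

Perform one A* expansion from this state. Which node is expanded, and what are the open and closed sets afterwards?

expanded=(0,2); open=[(0,0) g=2 f=8, (1,2) g=1 f=6, (2,1) g=1 f=8]; closed=[(0,1), (0,2), (1,1)]

step 1: expand (0,2) (f=6, h=4) → closed; open now [(0,0) g=2 f=8, (1,2) g=1 f=6, (2,1) g=1 f=8]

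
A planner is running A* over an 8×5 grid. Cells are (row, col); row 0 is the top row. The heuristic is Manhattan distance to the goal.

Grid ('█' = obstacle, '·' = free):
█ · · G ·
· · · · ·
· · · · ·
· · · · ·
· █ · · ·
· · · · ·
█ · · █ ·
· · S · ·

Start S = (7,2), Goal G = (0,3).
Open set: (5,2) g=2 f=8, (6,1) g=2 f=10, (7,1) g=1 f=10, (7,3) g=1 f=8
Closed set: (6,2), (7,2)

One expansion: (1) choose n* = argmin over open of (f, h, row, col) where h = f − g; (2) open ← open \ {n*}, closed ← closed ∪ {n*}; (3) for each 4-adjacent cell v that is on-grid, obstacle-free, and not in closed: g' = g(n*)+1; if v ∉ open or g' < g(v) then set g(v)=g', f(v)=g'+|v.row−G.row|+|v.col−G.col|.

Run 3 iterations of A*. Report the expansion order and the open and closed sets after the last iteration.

step 1: expand (5,2) (f=8, h=6) → closed; open now [(4,2) g=3 f=8, (5,1) g=3 f=10, (5,3) g=3 f=8, (6,1) g=2 f=10, (7,1) g=1 f=10, (7,3) g=1 f=8]
step 2: expand (4,2) (f=8, h=5) → closed; open now [(3,2) g=4 f=8, (4,3) g=4 f=8, (5,1) g=3 f=10, (5,3) g=3 f=8, (6,1) g=2 f=10, (7,1) g=1 f=10, (7,3) g=1 f=8]
step 3: expand (3,2) (f=8, h=4) → closed; open now [(2,2) g=5 f=8, (3,1) g=5 f=10, (3,3) g=5 f=8, (4,3) g=4 f=8, (5,1) g=3 f=10, (5,3) g=3 f=8, (6,1) g=2 f=10, (7,1) g=1 f=10, (7,3) g=1 f=8]

order=[(5,2) → (4,2) → (3,2)]; open=[(2,2) g=5 f=8, (3,1) g=5 f=10, (3,3) g=5 f=8, (4,3) g=4 f=8, (5,1) g=3 f=10, (5,3) g=3 f=8, (6,1) g=2 f=10, (7,1) g=1 f=10, (7,3) g=1 f=8]; closed=[(3,2), (4,2), (5,2), (6,2), (7,2)]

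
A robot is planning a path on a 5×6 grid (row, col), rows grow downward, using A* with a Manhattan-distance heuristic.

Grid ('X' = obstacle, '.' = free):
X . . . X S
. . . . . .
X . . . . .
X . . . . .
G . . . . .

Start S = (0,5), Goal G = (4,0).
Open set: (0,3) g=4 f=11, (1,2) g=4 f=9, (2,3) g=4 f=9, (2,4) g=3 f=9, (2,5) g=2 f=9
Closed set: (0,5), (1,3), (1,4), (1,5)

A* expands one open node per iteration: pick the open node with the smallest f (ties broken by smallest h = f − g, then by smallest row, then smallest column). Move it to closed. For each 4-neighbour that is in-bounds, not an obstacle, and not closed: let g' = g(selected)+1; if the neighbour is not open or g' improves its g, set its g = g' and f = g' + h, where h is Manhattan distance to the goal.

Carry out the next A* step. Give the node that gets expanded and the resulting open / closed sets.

step 1: expand (1,2) (f=9, h=5) → closed; open now [(0,2) g=5 f=11, (0,3) g=4 f=11, (1,1) g=5 f=9, (2,2) g=5 f=9, (2,3) g=4 f=9, (2,4) g=3 f=9, (2,5) g=2 f=9]

expanded=(1,2); open=[(0,2) g=5 f=11, (0,3) g=4 f=11, (1,1) g=5 f=9, (2,2) g=5 f=9, (2,3) g=4 f=9, (2,4) g=3 f=9, (2,5) g=2 f=9]; closed=[(0,5), (1,2), (1,3), (1,4), (1,5)]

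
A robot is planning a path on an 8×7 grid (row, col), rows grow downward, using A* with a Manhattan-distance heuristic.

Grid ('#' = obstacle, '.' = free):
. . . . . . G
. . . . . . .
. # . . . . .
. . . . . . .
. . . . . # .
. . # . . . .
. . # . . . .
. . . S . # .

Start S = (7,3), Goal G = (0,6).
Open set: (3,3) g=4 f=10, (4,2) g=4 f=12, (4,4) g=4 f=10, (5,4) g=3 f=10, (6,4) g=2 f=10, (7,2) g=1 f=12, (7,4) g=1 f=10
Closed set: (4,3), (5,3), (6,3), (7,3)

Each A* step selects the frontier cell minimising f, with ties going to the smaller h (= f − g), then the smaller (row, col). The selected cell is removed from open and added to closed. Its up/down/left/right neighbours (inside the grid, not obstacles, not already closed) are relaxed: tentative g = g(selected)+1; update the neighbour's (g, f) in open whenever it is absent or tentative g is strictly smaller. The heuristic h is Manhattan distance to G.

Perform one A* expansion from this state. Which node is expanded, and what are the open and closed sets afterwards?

step 1: expand (3,3) (f=10, h=6) → closed; open now [(2,3) g=5 f=10, (3,2) g=5 f=12, (3,4) g=5 f=10, (4,2) g=4 f=12, (4,4) g=4 f=10, (5,4) g=3 f=10, (6,4) g=2 f=10, (7,2) g=1 f=12, (7,4) g=1 f=10]

expanded=(3,3); open=[(2,3) g=5 f=10, (3,2) g=5 f=12, (3,4) g=5 f=10, (4,2) g=4 f=12, (4,4) g=4 f=10, (5,4) g=3 f=10, (6,4) g=2 f=10, (7,2) g=1 f=12, (7,4) g=1 f=10]; closed=[(3,3), (4,3), (5,3), (6,3), (7,3)]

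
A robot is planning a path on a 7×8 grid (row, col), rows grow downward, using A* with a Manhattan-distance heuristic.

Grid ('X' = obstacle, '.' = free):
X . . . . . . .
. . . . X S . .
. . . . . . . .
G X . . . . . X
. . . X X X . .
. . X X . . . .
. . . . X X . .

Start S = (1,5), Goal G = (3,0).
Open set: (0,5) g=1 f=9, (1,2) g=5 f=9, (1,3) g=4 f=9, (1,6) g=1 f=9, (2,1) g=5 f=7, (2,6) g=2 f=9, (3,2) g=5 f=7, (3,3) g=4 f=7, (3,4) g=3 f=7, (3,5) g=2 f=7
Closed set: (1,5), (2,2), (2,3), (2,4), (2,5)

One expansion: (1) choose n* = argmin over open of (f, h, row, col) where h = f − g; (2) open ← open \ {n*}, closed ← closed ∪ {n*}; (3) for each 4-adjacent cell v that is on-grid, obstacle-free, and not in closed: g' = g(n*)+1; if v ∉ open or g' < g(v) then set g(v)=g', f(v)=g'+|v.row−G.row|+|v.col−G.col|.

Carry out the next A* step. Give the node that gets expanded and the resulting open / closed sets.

expanded=(2,1); open=[(0,5) g=1 f=9, (1,1) g=6 f=9, (1,2) g=5 f=9, (1,3) g=4 f=9, (1,6) g=1 f=9, (2,0) g=6 f=7, (2,6) g=2 f=9, (3,2) g=5 f=7, (3,3) g=4 f=7, (3,4) g=3 f=7, (3,5) g=2 f=7]; closed=[(1,5), (2,1), (2,2), (2,3), (2,4), (2,5)]

step 1: expand (2,1) (f=7, h=2) → closed; open now [(0,5) g=1 f=9, (1,1) g=6 f=9, (1,2) g=5 f=9, (1,3) g=4 f=9, (1,6) g=1 f=9, (2,0) g=6 f=7, (2,6) g=2 f=9, (3,2) g=5 f=7, (3,3) g=4 f=7, (3,4) g=3 f=7, (3,5) g=2 f=7]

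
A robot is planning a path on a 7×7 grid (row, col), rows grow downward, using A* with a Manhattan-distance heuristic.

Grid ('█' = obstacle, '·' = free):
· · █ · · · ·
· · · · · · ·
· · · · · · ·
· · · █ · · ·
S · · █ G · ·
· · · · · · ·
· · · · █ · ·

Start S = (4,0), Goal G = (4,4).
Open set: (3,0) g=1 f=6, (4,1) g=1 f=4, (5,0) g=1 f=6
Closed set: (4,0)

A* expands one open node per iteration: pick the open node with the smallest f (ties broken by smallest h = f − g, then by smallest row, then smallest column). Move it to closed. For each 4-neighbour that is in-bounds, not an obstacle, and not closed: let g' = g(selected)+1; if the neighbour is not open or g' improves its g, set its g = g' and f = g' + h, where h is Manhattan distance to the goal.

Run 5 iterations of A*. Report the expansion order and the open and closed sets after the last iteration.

order=[(4,1) → (4,2) → (3,2) → (5,2) → (5,3)]; open=[(2,2) g=4 f=8, (3,0) g=1 f=6, (3,1) g=2 f=6, (5,0) g=1 f=6, (5,1) g=2 f=6, (5,4) g=5 f=6, (6,2) g=4 f=8, (6,3) g=5 f=8]; closed=[(3,2), (4,0), (4,1), (4,2), (5,2), (5,3)]

step 1: expand (4,1) (f=4, h=3) → closed; open now [(3,0) g=1 f=6, (3,1) g=2 f=6, (4,2) g=2 f=4, (5,0) g=1 f=6, (5,1) g=2 f=6]
step 2: expand (4,2) (f=4, h=2) → closed; open now [(3,0) g=1 f=6, (3,1) g=2 f=6, (3,2) g=3 f=6, (5,0) g=1 f=6, (5,1) g=2 f=6, (5,2) g=3 f=6]
step 3: expand (3,2) (f=6, h=3) → closed; open now [(2,2) g=4 f=8, (3,0) g=1 f=6, (3,1) g=2 f=6, (5,0) g=1 f=6, (5,1) g=2 f=6, (5,2) g=3 f=6]
step 4: expand (5,2) (f=6, h=3) → closed; open now [(2,2) g=4 f=8, (3,0) g=1 f=6, (3,1) g=2 f=6, (5,0) g=1 f=6, (5,1) g=2 f=6, (5,3) g=4 f=6, (6,2) g=4 f=8]
step 5: expand (5,3) (f=6, h=2) → closed; open now [(2,2) g=4 f=8, (3,0) g=1 f=6, (3,1) g=2 f=6, (5,0) g=1 f=6, (5,1) g=2 f=6, (5,4) g=5 f=6, (6,2) g=4 f=8, (6,3) g=5 f=8]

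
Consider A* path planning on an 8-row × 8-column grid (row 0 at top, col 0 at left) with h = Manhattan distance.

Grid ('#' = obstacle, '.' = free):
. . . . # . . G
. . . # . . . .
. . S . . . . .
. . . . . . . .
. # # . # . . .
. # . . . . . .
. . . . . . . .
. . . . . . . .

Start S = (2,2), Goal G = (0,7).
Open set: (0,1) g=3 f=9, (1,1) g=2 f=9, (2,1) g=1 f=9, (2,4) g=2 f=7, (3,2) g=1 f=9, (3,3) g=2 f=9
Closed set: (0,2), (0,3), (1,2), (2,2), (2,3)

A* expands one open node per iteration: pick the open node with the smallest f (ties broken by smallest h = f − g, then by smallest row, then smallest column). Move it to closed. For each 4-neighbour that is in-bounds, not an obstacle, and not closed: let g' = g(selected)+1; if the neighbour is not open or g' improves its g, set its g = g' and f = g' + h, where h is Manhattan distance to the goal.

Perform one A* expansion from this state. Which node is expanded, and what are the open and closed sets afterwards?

step 1: expand (2,4) (f=7, h=5) → closed; open now [(0,1) g=3 f=9, (1,1) g=2 f=9, (1,4) g=3 f=7, (2,1) g=1 f=9, (2,5) g=3 f=7, (3,2) g=1 f=9, (3,3) g=2 f=9, (3,4) g=3 f=9]

expanded=(2,4); open=[(0,1) g=3 f=9, (1,1) g=2 f=9, (1,4) g=3 f=7, (2,1) g=1 f=9, (2,5) g=3 f=7, (3,2) g=1 f=9, (3,3) g=2 f=9, (3,4) g=3 f=9]; closed=[(0,2), (0,3), (1,2), (2,2), (2,3), (2,4)]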